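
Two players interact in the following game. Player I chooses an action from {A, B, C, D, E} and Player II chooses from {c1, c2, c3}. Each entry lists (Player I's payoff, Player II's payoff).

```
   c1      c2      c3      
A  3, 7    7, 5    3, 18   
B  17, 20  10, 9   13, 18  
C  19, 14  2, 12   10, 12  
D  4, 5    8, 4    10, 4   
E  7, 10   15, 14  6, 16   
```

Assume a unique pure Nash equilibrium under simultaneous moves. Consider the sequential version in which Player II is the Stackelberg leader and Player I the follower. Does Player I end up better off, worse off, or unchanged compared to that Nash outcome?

Work backward from Player I's decision.
- c1 → Player I plays C (best of 3, 17, 19, 4, 7); Player II gets 14.
- c2 → Player I plays E (best of 7, 10, 2, 8, 15); Player II gets 14.
- c3 → Player I plays B (best of 3, 13, 10, 10, 6); Player II gets 18.
Player II's induced payoffs are 14, 14, 18, so Player II commits to c3. Subgame-perfect outcome: (B, c3) with payoffs (13, 18).
For the simultaneous game, intersect best replies.
Player I's best replies: c1→C; c2→E; c3→B.
Player II's best replies: A→c3; B→c1; C→c1; D→c1; E→c3.
The unique mutual best reply is (C, c1), giving (19, 14).
Player I earns 13 sequentially versus 19 at the Nash outcome: worse off.

worse off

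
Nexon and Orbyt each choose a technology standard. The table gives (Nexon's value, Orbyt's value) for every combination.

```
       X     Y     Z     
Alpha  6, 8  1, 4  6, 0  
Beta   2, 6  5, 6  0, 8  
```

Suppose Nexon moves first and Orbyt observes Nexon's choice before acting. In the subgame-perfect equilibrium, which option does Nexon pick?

Alpha

Backward induction with Nexon moving first.
- Alpha: BR = X, leader payoff 6.
- Beta: BR = Z, leader payoff 0.
Maximizing over 6, 0, Nexon chooses Alpha. Subgame-perfect outcome: (Alpha, X) with payoffs (6, 8).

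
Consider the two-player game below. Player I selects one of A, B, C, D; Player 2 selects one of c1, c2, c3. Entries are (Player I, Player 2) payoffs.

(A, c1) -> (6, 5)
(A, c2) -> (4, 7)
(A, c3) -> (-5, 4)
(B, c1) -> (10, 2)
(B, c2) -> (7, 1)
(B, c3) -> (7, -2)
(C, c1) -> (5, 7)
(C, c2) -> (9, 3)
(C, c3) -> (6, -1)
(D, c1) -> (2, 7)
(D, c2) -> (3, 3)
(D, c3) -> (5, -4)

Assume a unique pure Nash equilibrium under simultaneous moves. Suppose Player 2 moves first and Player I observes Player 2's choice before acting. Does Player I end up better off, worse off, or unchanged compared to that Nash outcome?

Backward induction with Player 2 moving first.
- c1: Player I compares 6, 10, 5, 2 and picks B; Player 2 would get 2.
- c2: Player I compares 4, 7, 9, 3 and picks C; Player 2 would get 3.
- c3: Player I compares -5, 7, 6, 5 and picks B; Player 2 would get -2.
Maximizing over 2, 3, -2, Player 2 chooses c2. Subgame-perfect outcome: (C, c2) with payoffs (9, 3).
For the simultaneous game, intersect best replies.
Player I's best replies: c1→B; c2→C; c3→B.
Player 2's best replies: A→c2; B→c1; C→c1; D→c1.
The unique mutual best reply is (B, c1), giving (10, 2).
Player I earns 9 sequentially versus 10 at the Nash outcome: worse off.

worse off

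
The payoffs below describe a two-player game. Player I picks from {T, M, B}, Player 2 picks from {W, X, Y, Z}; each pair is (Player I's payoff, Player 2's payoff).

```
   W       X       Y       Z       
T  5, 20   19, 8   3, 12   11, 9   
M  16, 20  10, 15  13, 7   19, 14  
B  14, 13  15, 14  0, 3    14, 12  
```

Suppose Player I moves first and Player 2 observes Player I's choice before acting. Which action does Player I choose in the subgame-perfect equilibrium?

M

Backward induction with Player I moving first.
- T: BR = W, leader payoff 5.
- M: BR = W, leader payoff 16.
- B: BR = X, leader payoff 15.
Among 5, 16, 15, the best is 16 at M. Subgame-perfect outcome: (M, W) with payoffs (16, 20).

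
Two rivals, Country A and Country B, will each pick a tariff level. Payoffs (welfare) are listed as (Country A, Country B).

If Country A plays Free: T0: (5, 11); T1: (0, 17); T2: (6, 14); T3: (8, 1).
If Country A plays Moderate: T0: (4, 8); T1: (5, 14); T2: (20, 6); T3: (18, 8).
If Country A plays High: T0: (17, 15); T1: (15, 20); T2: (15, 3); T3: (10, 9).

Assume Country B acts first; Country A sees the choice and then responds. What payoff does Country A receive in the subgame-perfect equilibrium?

15

Work backward from Country A's decision.
- T0 → Country A plays High (best of 5, 4, 17); Country B gets 15.
- T1 → Country A plays High (best of 0, 5, 15); Country B gets 20.
- T2 → Country A plays Moderate (best of 6, 20, 15); Country B gets 6.
- T3 → Country A plays Moderate (best of 8, 18, 10); Country B gets 8.
Maximizing over 15, 20, 6, 8, Country B chooses T1. Subgame-perfect outcome: (High, T1) with payoffs (15, 20).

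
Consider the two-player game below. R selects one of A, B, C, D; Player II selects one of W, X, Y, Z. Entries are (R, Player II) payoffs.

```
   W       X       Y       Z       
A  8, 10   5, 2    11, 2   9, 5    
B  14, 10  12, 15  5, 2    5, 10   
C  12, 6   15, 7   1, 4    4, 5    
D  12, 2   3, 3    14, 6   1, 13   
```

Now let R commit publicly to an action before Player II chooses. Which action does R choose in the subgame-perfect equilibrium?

C

Player II best-responds to each possible R move:
- A: BR = W, leader payoff 8.
- B: BR = X, leader payoff 12.
- C: BR = X, leader payoff 15.
- D: BR = Z, leader payoff 1.
Among 8, 12, 15, 1, the best is 15 at C. Subgame-perfect outcome: (C, X) with payoffs (15, 7).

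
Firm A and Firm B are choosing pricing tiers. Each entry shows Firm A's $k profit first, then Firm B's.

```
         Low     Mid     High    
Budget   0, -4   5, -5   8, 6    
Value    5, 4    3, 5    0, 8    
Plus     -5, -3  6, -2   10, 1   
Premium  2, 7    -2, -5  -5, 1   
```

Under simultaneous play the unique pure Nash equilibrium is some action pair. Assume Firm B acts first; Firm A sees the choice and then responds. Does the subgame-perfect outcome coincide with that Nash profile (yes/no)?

Solve by backward induction (Firm B leads).
- Low: BR = Value, leader payoff 4.
- Mid: BR = Plus, leader payoff -2.
- High: BR = Plus, leader payoff 1.
Firm B's induced payoffs are 4, -2, 1, so Firm B commits to Low. Subgame-perfect outcome: (Value, Low) with payoffs (5, 4).
For the simultaneous game, intersect best replies.
Firm A's best replies: Low→Value; Mid→Plus; High→Plus.
Firm B's best replies: Budget→High; Value→High; Plus→High; Premium→Low.
The unique mutual best reply is (Plus, High), giving (10, 1).
Sequential outcome (Value, Low) differs from the Nash profile (Plus, High).

no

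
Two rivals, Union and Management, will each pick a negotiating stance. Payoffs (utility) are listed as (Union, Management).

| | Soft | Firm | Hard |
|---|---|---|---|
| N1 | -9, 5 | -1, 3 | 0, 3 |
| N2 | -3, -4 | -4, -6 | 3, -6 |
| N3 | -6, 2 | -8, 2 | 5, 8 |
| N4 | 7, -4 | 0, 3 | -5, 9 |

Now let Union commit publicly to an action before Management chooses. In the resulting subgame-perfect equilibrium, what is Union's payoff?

Solve by backward induction (Union leads).
- N1: Management compares 5, 3, 3 and picks Soft; Union would get -9.
- N2: Management compares -4, -6, -6 and picks Soft; Union would get -3.
- N3: Management compares 2, 2, 8 and picks Hard; Union would get 5.
- N4: Management compares -4, 3, 9 and picks Hard; Union would get -5.
Union's induced payoffs are -9, -3, 5, -5, so Union commits to N3. Subgame-perfect outcome: (N3, Hard) with payoffs (5, 8).

5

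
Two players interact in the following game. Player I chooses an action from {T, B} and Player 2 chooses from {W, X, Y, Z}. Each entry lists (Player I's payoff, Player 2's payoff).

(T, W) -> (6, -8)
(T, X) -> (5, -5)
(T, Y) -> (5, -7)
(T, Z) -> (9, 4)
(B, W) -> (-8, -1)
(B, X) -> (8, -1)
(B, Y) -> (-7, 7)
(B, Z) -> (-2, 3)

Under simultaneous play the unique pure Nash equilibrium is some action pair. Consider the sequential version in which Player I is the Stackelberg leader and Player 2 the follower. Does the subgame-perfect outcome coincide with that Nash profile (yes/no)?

yes

Player 2 best-responds to each possible Player I move:
- T: BR = Z, leader payoff 9.
- B: BR = Y, leader payoff -7.
Player I's induced payoffs are 9, -7, so Player I commits to T. Subgame-perfect outcome: (T, Z) with payoffs (9, 4).
Now find the simultaneous Nash equilibrium.
Player I's best replies: W→T; X→B; Y→T; Z→T.
Player 2's best replies: T→Z; B→Y.
Only (T, Z) has each player best-responding; Nash payoffs (9, 4).
Sequential outcome (T, Z) coincides with the Nash profile (T, Z).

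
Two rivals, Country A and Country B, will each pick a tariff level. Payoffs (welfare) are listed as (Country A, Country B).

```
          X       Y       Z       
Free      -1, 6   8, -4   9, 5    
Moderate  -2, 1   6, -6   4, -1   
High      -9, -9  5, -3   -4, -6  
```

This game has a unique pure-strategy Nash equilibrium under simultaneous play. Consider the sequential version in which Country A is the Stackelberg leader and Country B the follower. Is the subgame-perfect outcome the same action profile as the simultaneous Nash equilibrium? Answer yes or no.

no

Solve by backward induction (Country A leads).
- Free: BR = X, leader payoff -1.
- Moderate: BR = X, leader payoff -2.
- High: BR = Y, leader payoff 5.
Country A's induced payoffs are -1, -2, 5, so Country A commits to High. Subgame-perfect outcome: (High, Y) with payoffs (5, -3).
For the simultaneous game, intersect best replies.
Country A's best replies: X→Free; Y→Free; Z→Free.
Country B's best replies: Free→X; Moderate→X; High→Y.
Only (Free, X) has each player best-responding; Nash payoffs (-1, 6).
Sequential outcome (High, Y) differs from the Nash profile (Free, X).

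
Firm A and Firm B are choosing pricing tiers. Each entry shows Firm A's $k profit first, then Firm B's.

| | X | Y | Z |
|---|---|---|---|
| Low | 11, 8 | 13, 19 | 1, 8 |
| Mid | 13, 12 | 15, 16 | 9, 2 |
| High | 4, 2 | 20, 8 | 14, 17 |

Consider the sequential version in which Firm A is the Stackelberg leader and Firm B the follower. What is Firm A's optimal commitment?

Mid

Firm B best-responds to each possible Firm A move:
- Low: Firm B compares 8, 19, 8 and picks Y; Firm A would get 13.
- Mid: Firm B compares 12, 16, 2 and picks Y; Firm A would get 15.
- High: Firm B compares 2, 8, 17 and picks Z; Firm A would get 14.
Maximizing over 13, 15, 14, Firm A chooses Mid. Subgame-perfect outcome: (Mid, Y) with payoffs (15, 16).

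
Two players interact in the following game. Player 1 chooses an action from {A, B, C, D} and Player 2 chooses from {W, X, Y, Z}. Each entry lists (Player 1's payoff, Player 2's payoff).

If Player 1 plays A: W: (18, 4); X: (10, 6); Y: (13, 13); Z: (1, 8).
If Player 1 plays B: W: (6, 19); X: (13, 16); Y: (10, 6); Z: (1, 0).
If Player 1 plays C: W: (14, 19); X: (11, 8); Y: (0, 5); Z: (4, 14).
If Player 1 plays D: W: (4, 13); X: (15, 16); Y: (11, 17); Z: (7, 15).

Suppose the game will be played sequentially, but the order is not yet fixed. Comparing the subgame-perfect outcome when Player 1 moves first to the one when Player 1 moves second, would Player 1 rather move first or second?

If Player 1 leads: Player 2's best replies are A→Y, B→W, C→W, D→Y; Player 1's induced payoffs 13, 6, 14, 11; outcome (C, W), payoffs (14, 19).
If Player 2 leads: Player 1's best replies are W→A, X→D, Y→A, Z→D; Player 2's induced payoffs 4, 16, 13, 15; outcome (D, X), payoffs (15, 16).
Player 1 gets 14 moving first and 15 moving second, so Player 1 prefers to move second.

second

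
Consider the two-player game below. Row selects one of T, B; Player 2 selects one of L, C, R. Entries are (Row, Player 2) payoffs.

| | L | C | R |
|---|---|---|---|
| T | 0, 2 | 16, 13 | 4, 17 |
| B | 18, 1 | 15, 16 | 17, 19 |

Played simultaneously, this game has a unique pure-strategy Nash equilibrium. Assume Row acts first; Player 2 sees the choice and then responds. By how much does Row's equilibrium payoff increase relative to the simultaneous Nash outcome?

Player 2 best-responds to each possible Row move:
- T: BR = R, leader payoff 4.
- B: BR = R, leader payoff 17.
Among 4, 17, the best is 17 at B. Subgame-perfect outcome: (B, R) with payoffs (17, 19).
Now find the simultaneous Nash equilibrium.
Row's best replies: L→B; C→T; R→B.
Player 2's best replies: T→R; B→R.
Only (B, R) has each player best-responding; Nash payoffs (17, 19).
Row's commitment gain: 17 − 17 = 0.

0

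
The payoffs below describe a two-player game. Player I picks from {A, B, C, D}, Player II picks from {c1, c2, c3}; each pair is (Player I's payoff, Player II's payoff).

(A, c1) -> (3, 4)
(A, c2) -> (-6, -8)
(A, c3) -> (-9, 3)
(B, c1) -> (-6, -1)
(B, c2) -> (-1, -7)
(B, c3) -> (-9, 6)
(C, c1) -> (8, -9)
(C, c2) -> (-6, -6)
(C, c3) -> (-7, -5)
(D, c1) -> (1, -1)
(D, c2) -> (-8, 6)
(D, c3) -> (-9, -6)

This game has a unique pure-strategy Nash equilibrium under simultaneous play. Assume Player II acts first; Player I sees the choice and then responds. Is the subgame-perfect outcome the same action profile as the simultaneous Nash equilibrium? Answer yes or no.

Work backward from Player I's decision.
- c1: Player I compares 3, -6, 8, 1 and picks C; Player II would get -9.
- c2: Player I compares -6, -1, -6, -8 and picks B; Player II would get -7.
- c3: Player I compares -9, -9, -7, -9 and picks C; Player II would get -5.
Player II's induced payoffs are -9, -7, -5, so Player II commits to c3. Subgame-perfect outcome: (C, c3) with payoffs (-7, -5).
Now find the simultaneous Nash equilibrium.
Player I's best replies: c1→C; c2→B; c3→C.
Player II's best replies: A→c1; B→c3; C→c3; D→c2.
The unique mutual best reply is (C, c3), giving (-7, -5).
Sequential outcome (C, c3) coincides with the Nash profile (C, c3).

yes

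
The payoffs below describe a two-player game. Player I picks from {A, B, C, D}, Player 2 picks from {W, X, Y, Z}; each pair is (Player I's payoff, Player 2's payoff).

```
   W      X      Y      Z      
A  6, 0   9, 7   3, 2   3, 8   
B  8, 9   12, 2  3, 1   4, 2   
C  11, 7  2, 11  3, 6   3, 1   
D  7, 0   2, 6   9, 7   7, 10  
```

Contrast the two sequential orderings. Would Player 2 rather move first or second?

If Player I leads: Player 2's best replies are A→Z, B→W, C→X, D→Z; Player I's induced payoffs 3, 8, 2, 7; outcome (B, W), payoffs (8, 9).
If Player 2 leads: Player I's best replies are W→C, X→B, Y→D, Z→D; Player 2's induced payoffs 7, 2, 7, 10; outcome (D, Z), payoffs (7, 10).
Player 2 gets 10 moving first and 9 moving second, so Player 2 prefers to move first.

first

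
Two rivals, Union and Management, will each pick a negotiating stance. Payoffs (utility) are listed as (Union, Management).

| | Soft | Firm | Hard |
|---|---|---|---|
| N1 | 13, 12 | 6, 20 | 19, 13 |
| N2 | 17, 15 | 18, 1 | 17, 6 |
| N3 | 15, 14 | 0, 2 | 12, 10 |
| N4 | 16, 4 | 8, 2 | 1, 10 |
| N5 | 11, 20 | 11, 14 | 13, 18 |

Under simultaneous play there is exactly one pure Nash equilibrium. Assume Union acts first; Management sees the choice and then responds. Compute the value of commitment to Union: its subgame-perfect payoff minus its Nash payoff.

0

Work backward from Management's decision.
- N1: Management compares 12, 20, 13 and picks Firm; Union would get 6.
- N2: Management compares 15, 1, 6 and picks Soft; Union would get 17.
- N3: Management compares 14, 2, 10 and picks Soft; Union would get 15.
- N4: Management compares 4, 2, 10 and picks Hard; Union would get 1.
- N5: Management compares 20, 14, 18 and picks Soft; Union would get 11.
Among 6, 17, 15, 1, 11, the best is 17 at N2. Subgame-perfect outcome: (N2, Soft) with payoffs (17, 15).
For the simultaneous game, intersect best replies.
Union's best replies: Soft→N2; Firm→N2; Hard→N1.
Management's best replies: N1→Firm; N2→Soft; N3→Soft; N4→Hard; N5→Soft.
Only (N2, Soft) has each player best-responding; Nash payoffs (17, 15).
Union's commitment gain: 17 − 17 = 0.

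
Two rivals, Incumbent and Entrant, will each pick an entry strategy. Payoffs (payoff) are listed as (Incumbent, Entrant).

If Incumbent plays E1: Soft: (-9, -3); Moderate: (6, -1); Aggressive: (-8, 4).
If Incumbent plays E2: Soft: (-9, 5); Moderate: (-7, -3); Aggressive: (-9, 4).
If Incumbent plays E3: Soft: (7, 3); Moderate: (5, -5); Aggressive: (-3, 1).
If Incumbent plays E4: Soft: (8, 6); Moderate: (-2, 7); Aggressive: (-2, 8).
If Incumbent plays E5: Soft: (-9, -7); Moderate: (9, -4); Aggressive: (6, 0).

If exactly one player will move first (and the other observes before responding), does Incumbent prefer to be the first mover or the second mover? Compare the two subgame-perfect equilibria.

If Incumbent leads: Entrant's best replies are E1→Aggressive, E2→Soft, E3→Soft, E4→Aggressive, E5→Aggressive; Incumbent's induced payoffs -8, -9, 7, -2, 6; outcome (E3, Soft), payoffs (7, 3).
If Entrant leads: Incumbent's best replies are Soft→E4, Moderate→E5, Aggressive→E5; Entrant's induced payoffs 6, -4, 0; outcome (E4, Soft), payoffs (8, 6).
Incumbent gets 7 moving first and 8 moving second, so Incumbent prefers to move second.

second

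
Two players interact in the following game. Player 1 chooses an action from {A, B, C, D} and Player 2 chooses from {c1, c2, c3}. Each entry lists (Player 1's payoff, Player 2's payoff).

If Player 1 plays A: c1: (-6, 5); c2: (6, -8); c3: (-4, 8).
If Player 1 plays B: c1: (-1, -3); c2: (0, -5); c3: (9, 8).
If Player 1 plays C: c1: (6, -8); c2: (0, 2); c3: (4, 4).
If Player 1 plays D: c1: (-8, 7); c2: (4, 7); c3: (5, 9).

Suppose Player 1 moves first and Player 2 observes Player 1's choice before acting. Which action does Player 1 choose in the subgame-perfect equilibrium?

B

Work backward from Player 2's decision.
- A: BR = c3, leader payoff -4.
- B: BR = c3, leader payoff 9.
- C: BR = c3, leader payoff 4.
- D: BR = c3, leader payoff 5.
Player 1's induced payoffs are -4, 9, 4, 5, so Player 1 commits to B. Subgame-perfect outcome: (B, c3) with payoffs (9, 8).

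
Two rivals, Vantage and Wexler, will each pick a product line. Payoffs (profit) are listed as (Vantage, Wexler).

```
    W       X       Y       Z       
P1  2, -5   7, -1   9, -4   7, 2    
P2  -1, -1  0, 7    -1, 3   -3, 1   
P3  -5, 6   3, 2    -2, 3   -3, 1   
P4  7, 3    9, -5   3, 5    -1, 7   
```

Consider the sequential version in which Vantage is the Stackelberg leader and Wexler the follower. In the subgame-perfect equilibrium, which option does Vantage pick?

P1

Solve by backward induction (Vantage leads).
- P1 → Wexler plays Z (best of -5, -1, -4, 2); Vantage gets 7.
- P2 → Wexler plays X (best of -1, 7, 3, 1); Vantage gets 0.
- P3 → Wexler plays W (best of 6, 2, 3, 1); Vantage gets -5.
- P4 → Wexler plays Z (best of 3, -5, 5, 7); Vantage gets -1.
Among 7, 0, -5, -1, the best is 7 at P1. Subgame-perfect outcome: (P1, Z) with payoffs (7, 2).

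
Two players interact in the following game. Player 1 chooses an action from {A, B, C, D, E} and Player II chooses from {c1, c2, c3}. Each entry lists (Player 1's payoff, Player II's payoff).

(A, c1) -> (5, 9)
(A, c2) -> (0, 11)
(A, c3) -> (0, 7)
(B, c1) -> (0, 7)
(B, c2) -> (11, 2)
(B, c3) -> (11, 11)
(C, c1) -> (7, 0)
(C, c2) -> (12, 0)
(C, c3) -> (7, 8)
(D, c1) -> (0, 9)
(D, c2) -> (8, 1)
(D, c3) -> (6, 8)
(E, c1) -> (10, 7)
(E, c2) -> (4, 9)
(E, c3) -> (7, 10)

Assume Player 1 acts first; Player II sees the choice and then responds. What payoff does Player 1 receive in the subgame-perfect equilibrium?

11

Solve by backward induction (Player 1 leads).
- A: BR = c2, leader payoff 0.
- B: BR = c3, leader payoff 11.
- C: BR = c3, leader payoff 7.
- D: BR = c1, leader payoff 0.
- E: BR = c3, leader payoff 7.
Among 0, 11, 7, 0, 7, the best is 11 at B. Subgame-perfect outcome: (B, c3) with payoffs (11, 11).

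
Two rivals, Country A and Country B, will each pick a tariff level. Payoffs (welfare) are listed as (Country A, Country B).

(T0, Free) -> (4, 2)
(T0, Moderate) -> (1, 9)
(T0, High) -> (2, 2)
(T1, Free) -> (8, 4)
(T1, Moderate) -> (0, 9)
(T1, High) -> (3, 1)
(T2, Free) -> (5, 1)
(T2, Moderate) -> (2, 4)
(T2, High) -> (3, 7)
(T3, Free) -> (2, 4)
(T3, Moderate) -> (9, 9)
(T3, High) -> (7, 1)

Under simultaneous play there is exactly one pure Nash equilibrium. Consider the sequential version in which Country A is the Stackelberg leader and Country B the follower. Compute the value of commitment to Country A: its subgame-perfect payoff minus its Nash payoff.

Work backward from Country B's decision.
- T0: BR = Moderate, leader payoff 1.
- T1: BR = Moderate, leader payoff 0.
- T2: BR = High, leader payoff 3.
- T3: BR = Moderate, leader payoff 9.
Among 1, 0, 3, 9, the best is 9 at T3. Subgame-perfect outcome: (T3, Moderate) with payoffs (9, 9).
For the simultaneous game, intersect best replies.
Country A's best replies: Free→T1; Moderate→T3; High→T3.
Country B's best replies: T0→Moderate; T1→Moderate; T2→High; T3→Moderate.
The unique mutual best reply is (T3, Moderate), giving (9, 9).
Country A's commitment gain: 9 − 9 = 0.

0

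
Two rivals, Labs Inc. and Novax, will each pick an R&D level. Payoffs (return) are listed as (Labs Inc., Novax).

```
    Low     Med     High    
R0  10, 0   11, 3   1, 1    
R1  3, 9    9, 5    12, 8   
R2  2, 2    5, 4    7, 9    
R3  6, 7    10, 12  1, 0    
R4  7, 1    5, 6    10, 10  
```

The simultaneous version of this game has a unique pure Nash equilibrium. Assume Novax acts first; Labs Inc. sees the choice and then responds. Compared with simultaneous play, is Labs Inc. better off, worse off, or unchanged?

better off

Solve by backward induction (Novax leads).
- Low: BR = R0, leader payoff 0.
- Med: BR = R0, leader payoff 3.
- High: BR = R1, leader payoff 8.
Maximizing over 0, 3, 8, Novax chooses High. Subgame-perfect outcome: (R1, High) with payoffs (12, 8).
Now find the simultaneous Nash equilibrium.
Labs Inc.'s best replies: Low→R0; Med→R0; High→R1.
Novax's best replies: R0→Med; R1→Low; R2→High; R3→Med; R4→High.
The unique mutual best reply is (R0, Med), giving (11, 3).
Labs Inc. earns 12 sequentially versus 11 at the Nash outcome: better off.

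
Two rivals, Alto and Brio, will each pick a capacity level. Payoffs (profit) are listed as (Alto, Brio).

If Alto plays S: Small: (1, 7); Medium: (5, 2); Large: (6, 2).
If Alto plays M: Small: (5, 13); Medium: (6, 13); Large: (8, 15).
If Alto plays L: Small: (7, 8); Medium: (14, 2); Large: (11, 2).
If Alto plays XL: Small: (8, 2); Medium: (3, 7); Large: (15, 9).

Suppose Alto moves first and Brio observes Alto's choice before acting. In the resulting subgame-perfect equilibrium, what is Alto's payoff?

15

Brio best-responds to each possible Alto move:
- S → Brio plays Small (best of 7, 2, 2); Alto gets 1.
- M → Brio plays Large (best of 13, 13, 15); Alto gets 8.
- L → Brio plays Small (best of 8, 2, 2); Alto gets 7.
- XL → Brio plays Large (best of 2, 7, 9); Alto gets 15.
Alto's induced payoffs are 1, 8, 7, 15, so Alto commits to XL. Subgame-perfect outcome: (XL, Large) with payoffs (15, 9).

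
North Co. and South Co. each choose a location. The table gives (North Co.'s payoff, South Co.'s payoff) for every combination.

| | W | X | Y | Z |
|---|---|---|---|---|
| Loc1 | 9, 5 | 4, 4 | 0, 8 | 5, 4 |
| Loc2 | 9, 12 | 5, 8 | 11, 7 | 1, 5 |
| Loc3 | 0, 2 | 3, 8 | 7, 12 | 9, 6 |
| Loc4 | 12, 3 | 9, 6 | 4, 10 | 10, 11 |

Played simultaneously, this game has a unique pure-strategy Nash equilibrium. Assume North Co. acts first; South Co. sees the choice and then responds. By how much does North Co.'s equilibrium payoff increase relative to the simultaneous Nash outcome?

0

Work backward from South Co.'s decision.
- Loc1: BR = Y, leader payoff 0.
- Loc2: BR = W, leader payoff 9.
- Loc3: BR = Y, leader payoff 7.
- Loc4: BR = Z, leader payoff 10.
Among 0, 9, 7, 10, the best is 10 at Loc4. Subgame-perfect outcome: (Loc4, Z) with payoffs (10, 11).
Under simultaneous play:
North Co.'s best replies: W→Loc4; X→Loc4; Y→Loc2; Z→Loc4.
South Co.'s best replies: Loc1→Y; Loc2→W; Loc3→Y; Loc4→Z.
The unique mutual best reply is (Loc4, Z), giving (10, 11).
North Co.'s commitment gain: 10 − 10 = 0.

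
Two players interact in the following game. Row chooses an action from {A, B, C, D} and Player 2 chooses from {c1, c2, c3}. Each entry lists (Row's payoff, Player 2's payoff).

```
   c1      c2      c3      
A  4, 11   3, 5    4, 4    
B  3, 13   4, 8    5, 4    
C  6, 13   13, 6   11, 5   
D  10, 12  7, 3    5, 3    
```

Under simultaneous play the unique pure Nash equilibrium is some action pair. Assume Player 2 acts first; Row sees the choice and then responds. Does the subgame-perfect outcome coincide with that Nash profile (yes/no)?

Solve by backward induction (Player 2 leads).
- c1: Row compares 4, 3, 6, 10 and picks D; Player 2 would get 12.
- c2: Row compares 3, 4, 13, 7 and picks C; Player 2 would get 6.
- c3: Row compares 4, 5, 11, 5 and picks C; Player 2 would get 5.
Player 2's induced payoffs are 12, 6, 5, so Player 2 commits to c1. Subgame-perfect outcome: (D, c1) with payoffs (10, 12).
Now find the simultaneous Nash equilibrium.
Row's best replies: c1→D; c2→C; c3→C.
Player 2's best replies: A→c1; B→c1; C→c1; D→c1.
The unique mutual best reply is (D, c1), giving (10, 12).
Sequential outcome (D, c1) coincides with the Nash profile (D, c1).

yes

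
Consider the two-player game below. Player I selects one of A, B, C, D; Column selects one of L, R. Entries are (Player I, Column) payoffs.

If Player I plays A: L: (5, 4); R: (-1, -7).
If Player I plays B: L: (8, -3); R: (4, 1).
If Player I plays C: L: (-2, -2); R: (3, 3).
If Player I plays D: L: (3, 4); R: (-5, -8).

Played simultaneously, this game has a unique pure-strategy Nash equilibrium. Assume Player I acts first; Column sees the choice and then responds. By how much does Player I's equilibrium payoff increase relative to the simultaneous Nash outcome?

Backward induction with Player I moving first.
- A → Column plays L (best of 4, -7); Player I gets 5.
- B → Column plays R (best of -3, 1); Player I gets 4.
- C → Column plays R (best of -2, 3); Player I gets 3.
- D → Column plays L (best of 4, -8); Player I gets 3.
Maximizing over 5, 4, 3, 3, Player I chooses A. Subgame-perfect outcome: (A, L) with payoffs (5, 4).
Now find the simultaneous Nash equilibrium.
Player I's best replies: L→B; R→B.
Column's best replies: A→L; B→R; C→R; D→L.
The unique mutual best reply is (B, R), giving (4, 1).
Player I's commitment gain: 5 − 4 = 1.

1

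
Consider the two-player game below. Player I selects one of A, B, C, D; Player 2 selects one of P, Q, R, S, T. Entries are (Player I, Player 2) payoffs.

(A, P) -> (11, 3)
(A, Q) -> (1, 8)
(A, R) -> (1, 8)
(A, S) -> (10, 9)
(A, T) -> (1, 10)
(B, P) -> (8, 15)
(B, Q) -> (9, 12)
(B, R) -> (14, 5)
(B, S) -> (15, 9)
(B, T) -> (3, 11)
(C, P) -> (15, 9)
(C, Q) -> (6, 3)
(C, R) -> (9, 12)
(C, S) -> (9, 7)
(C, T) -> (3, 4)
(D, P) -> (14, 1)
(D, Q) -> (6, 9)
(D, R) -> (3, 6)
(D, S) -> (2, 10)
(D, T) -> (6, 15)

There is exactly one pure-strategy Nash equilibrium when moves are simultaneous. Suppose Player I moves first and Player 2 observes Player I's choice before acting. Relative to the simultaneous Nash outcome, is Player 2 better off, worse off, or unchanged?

Work backward from Player 2's decision.
- A: Player 2 compares 3, 8, 8, 9, 10 and picks T; Player I would get 1.
- B: Player 2 compares 15, 12, 5, 9, 11 and picks P; Player I would get 8.
- C: Player 2 compares 9, 3, 12, 7, 4 and picks R; Player I would get 9.
- D: Player 2 compares 1, 9, 6, 10, 15 and picks T; Player I would get 6.
Among 1, 8, 9, 6, the best is 9 at C. Subgame-perfect outcome: (C, R) with payoffs (9, 12).
For the simultaneous game, intersect best replies.
Player I's best replies: P→C; Q→B; R→B; S→B; T→D.
Player 2's best replies: A→T; B→P; C→R; D→T.
Only (D, T) has each player best-responding; Nash payoffs (6, 15).
Player 2 earns 12 sequentially versus 15 at the Nash outcome: worse off.

worse off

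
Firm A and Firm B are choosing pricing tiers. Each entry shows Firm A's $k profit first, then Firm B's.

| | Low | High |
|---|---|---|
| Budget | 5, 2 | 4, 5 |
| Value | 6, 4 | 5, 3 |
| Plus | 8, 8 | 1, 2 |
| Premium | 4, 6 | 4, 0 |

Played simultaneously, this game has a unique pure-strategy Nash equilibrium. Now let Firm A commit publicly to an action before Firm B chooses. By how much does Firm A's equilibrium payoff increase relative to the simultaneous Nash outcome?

Work backward from Firm B's decision.
- Budget: Firm B compares 2, 5 and picks High; Firm A would get 4.
- Value: Firm B compares 4, 3 and picks Low; Firm A would get 6.
- Plus: Firm B compares 8, 2 and picks Low; Firm A would get 8.
- Premium: Firm B compares 6, 0 and picks Low; Firm A would get 4.
Firm A's induced payoffs are 4, 6, 8, 4, so Firm A commits to Plus. Subgame-perfect outcome: (Plus, Low) with payoffs (8, 8).
Now find the simultaneous Nash equilibrium.
Firm A's best replies: Low→Plus; High→Value.
Firm B's best replies: Budget→High; Value→Low; Plus→Low; Premium→Low.
The unique mutual best reply is (Plus, Low), giving (8, 8).
Firm A's commitment gain: 8 − 8 = 0.

0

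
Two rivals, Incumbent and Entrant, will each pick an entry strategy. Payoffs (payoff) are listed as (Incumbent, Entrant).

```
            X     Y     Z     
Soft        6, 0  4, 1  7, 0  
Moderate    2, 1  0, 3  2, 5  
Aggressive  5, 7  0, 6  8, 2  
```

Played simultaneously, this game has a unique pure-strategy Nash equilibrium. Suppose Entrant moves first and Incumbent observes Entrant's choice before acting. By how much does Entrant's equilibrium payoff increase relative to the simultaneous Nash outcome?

Solve by backward induction (Entrant leads).
- X: BR = Soft, leader payoff 0.
- Y: BR = Soft, leader payoff 1.
- Z: BR = Aggressive, leader payoff 2.
Among 0, 1, 2, the best is 2 at Z. Subgame-perfect outcome: (Aggressive, Z) with payoffs (8, 2).
Under simultaneous play:
Incumbent's best replies: X→Soft; Y→Soft; Z→Aggressive.
Entrant's best replies: Soft→Y; Moderate→Z; Aggressive→X.
Only (Soft, Y) has each player best-responding; Nash payoffs (4, 1).
Entrant's commitment gain: 2 − 1 = 1.

1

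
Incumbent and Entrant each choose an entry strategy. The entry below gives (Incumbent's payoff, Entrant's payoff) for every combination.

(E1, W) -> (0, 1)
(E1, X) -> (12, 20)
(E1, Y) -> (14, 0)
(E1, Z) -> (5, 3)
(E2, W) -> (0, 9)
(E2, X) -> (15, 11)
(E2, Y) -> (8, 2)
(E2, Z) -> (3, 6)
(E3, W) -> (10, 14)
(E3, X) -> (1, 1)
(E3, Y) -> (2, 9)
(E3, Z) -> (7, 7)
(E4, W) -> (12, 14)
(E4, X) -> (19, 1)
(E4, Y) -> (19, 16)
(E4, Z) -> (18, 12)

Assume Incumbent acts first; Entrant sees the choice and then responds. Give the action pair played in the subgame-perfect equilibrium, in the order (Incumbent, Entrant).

(E4, Y)

Solve by backward induction (Incumbent leads).
- E1 → Entrant plays X (best of 1, 20, 0, 3); Incumbent gets 12.
- E2 → Entrant plays X (best of 9, 11, 2, 6); Incumbent gets 15.
- E3 → Entrant plays W (best of 14, 1, 9, 7); Incumbent gets 10.
- E4 → Entrant plays Y (best of 14, 1, 16, 12); Incumbent gets 19.
Maximizing over 12, 15, 10, 19, Incumbent chooses E4. Subgame-perfect outcome: (E4, Y) with payoffs (19, 16).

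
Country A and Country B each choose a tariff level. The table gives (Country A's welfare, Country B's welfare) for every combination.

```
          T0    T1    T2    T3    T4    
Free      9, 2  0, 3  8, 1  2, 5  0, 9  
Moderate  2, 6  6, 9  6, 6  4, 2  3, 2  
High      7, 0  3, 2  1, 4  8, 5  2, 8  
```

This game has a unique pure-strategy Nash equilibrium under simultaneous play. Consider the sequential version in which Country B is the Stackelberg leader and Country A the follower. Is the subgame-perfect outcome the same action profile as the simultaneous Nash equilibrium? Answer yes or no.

Country A best-responds to each possible Country B move:
- T0: Country A compares 9, 2, 7 and picks Free; Country B would get 2.
- T1: Country A compares 0, 6, 3 and picks Moderate; Country B would get 9.
- T2: Country A compares 8, 6, 1 and picks Free; Country B would get 1.
- T3: Country A compares 2, 4, 8 and picks High; Country B would get 5.
- T4: Country A compares 0, 3, 2 and picks Moderate; Country B would get 2.
Maximizing over 2, 9, 1, 5, 2, Country B chooses T1. Subgame-perfect outcome: (Moderate, T1) with payoffs (6, 9).
For the simultaneous game, intersect best replies.
Country A's best replies: T0→Free; T1→Moderate; T2→Free; T3→High; T4→Moderate.
Country B's best replies: Free→T4; Moderate→T1; High→T4.
The unique mutual best reply is (Moderate, T1), giving (6, 9).
Sequential outcome (Moderate, T1) coincides with the Nash profile (Moderate, T1).

yes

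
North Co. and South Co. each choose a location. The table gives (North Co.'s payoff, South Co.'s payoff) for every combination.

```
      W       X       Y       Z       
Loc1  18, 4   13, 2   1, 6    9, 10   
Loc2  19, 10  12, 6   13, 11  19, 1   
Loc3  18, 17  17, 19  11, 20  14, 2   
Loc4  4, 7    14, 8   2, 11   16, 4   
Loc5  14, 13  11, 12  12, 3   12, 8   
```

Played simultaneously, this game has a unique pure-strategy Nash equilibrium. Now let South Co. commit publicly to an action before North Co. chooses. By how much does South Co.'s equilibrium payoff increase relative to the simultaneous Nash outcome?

8

Work backward from North Co.'s decision.
- W: BR = Loc2, leader payoff 10.
- X: BR = Loc3, leader payoff 19.
- Y: BR = Loc2, leader payoff 11.
- Z: BR = Loc2, leader payoff 1.
Among 10, 19, 11, 1, the best is 19 at X. Subgame-perfect outcome: (Loc3, X) with payoffs (17, 19).
Under simultaneous play:
North Co.'s best replies: W→Loc2; X→Loc3; Y→Loc2; Z→Loc2.
South Co.'s best replies: Loc1→Z; Loc2→Y; Loc3→Y; Loc4→Y; Loc5→W.
Only (Loc2, Y) has each player best-responding; Nash payoffs (13, 11).
South Co.'s commitment gain: 19 − 11 = 8.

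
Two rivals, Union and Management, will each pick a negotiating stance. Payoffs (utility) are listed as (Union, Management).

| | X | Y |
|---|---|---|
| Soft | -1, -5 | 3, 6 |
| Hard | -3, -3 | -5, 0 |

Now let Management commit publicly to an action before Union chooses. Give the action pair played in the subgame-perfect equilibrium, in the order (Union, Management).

Solve by backward induction (Management leads).
- X: Union compares -1, -3 and picks Soft; Management would get -5.
- Y: Union compares 3, -5 and picks Soft; Management would get 6.
Management's induced payoffs are -5, 6, so Management commits to Y. Subgame-perfect outcome: (Soft, Y) with payoffs (3, 6).

(Soft, Y)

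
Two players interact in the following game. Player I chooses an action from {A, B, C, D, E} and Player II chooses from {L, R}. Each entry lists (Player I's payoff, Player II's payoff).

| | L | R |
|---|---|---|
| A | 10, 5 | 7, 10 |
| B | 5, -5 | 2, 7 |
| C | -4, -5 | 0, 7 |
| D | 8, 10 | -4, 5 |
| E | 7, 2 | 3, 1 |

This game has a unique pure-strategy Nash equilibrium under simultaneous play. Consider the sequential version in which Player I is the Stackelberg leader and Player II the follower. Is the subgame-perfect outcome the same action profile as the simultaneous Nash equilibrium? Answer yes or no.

no

Backward induction with Player I moving first.
- A: Player II compares 5, 10 and picks R; Player I would get 7.
- B: Player II compares -5, 7 and picks R; Player I would get 2.
- C: Player II compares -5, 7 and picks R; Player I would get 0.
- D: Player II compares 10, 5 and picks L; Player I would get 8.
- E: Player II compares 2, 1 and picks L; Player I would get 7.
Among 7, 2, 0, 8, 7, the best is 8 at D. Subgame-perfect outcome: (D, L) with payoffs (8, 10).
For the simultaneous game, intersect best replies.
Player I's best replies: L→A; R→A.
Player II's best replies: A→R; B→R; C→R; D→L; E→L.
The unique mutual best reply is (A, R), giving (7, 10).
Sequential outcome (D, L) differs from the Nash profile (A, R).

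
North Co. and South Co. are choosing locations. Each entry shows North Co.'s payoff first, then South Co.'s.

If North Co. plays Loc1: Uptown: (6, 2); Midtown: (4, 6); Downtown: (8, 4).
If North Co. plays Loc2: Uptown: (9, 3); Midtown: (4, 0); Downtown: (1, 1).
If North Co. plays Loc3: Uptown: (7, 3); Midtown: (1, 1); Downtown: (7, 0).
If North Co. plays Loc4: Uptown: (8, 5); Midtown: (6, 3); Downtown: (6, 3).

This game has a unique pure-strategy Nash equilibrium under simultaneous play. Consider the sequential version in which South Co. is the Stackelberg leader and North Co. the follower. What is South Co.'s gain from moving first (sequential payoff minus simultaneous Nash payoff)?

Backward induction with South Co. moving first.
- Uptown: BR = Loc2, leader payoff 3.
- Midtown: BR = Loc4, leader payoff 3.
- Downtown: BR = Loc1, leader payoff 4.
Maximizing over 3, 3, 4, South Co. chooses Downtown. Subgame-perfect outcome: (Loc1, Downtown) with payoffs (8, 4).
For the simultaneous game, intersect best replies.
North Co.'s best replies: Uptown→Loc2; Midtown→Loc4; Downtown→Loc1.
South Co.'s best replies: Loc1→Midtown; Loc2→Uptown; Loc3→Uptown; Loc4→Uptown.
Only (Loc2, Uptown) has each player best-responding; Nash payoffs (9, 3).
South Co.'s commitment gain: 4 − 3 = 1.

1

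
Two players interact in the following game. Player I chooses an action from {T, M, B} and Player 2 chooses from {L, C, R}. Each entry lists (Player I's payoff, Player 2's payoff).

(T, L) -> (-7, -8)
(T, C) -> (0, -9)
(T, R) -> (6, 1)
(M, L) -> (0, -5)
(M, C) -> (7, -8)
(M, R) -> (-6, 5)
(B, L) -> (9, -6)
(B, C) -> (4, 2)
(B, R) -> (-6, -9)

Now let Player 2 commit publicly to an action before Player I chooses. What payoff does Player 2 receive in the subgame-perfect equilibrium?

Solve by backward induction (Player 2 leads).
- L → Player I plays B (best of -7, 0, 9); Player 2 gets -6.
- C → Player I plays M (best of 0, 7, 4); Player 2 gets -8.
- R → Player I plays T (best of 6, -6, -6); Player 2 gets 1.
Player 2's induced payoffs are -6, -8, 1, so Player 2 commits to R. Subgame-perfect outcome: (T, R) with payoffs (6, 1).

1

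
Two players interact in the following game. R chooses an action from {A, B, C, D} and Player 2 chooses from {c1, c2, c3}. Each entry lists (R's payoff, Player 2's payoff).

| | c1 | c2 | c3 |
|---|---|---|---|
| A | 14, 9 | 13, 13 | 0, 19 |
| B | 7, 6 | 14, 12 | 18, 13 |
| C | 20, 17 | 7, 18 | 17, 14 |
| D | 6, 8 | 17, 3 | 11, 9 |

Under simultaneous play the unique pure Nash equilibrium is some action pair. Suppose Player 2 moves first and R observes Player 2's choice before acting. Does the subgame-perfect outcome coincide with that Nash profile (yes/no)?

Work backward from R's decision.
- c1: R compares 14, 7, 20, 6 and picks C; Player 2 would get 17.
- c2: R compares 13, 14, 7, 17 and picks D; Player 2 would get 3.
- c3: R compares 0, 18, 17, 11 and picks B; Player 2 would get 13.
Among 17, 3, 13, the best is 17 at c1. Subgame-perfect outcome: (C, c1) with payoffs (20, 17).
Now find the simultaneous Nash equilibrium.
R's best replies: c1→C; c2→D; c3→B.
Player 2's best replies: A→c3; B→c3; C→c2; D→c3.
The unique mutual best reply is (B, c3), giving (18, 13).
Sequential outcome (C, c1) differs from the Nash profile (B, c3).

no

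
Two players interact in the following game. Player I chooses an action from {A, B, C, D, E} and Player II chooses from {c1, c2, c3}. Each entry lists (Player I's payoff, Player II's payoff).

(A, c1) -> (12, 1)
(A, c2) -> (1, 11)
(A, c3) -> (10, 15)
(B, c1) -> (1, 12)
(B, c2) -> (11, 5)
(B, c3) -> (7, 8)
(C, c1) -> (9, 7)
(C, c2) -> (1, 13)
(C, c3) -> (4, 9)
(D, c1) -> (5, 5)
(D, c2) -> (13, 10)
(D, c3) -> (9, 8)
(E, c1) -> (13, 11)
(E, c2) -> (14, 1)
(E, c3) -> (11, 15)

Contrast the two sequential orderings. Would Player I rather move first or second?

first

If Player I leads: Player II's best replies are A→c3, B→c1, C→c2, D→c2, E→c3; Player I's induced payoffs 10, 1, 1, 13, 11; outcome (D, c2), payoffs (13, 10).
If Player II leads: Player I's best replies are c1→E, c2→E, c3→E; Player II's induced payoffs 11, 1, 15; outcome (E, c3), payoffs (11, 15).
Player I gets 13 moving first and 11 moving second, so Player I prefers to move first.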